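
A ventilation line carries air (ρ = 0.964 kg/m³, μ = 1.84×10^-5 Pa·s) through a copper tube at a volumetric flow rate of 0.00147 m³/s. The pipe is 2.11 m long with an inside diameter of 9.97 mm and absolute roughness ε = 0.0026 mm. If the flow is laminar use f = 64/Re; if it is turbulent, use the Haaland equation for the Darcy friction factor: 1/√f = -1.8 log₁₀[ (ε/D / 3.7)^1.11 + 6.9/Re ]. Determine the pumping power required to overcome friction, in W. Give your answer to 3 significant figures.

Cross-sectional area A = πD²/4 = π(0.00997)²/4 = 7.807e-05 m²; mean velocity V = Q/A = 0.00147/7.807e-05 = 18.83 m/s.
Reynolds number Re = ρVD/μ = 0.964 · 18.83 · 0.00997 / 1.84e-05 = 9835.
Re > 4000 → turbulent. Relative roughness ε/D = 2.6e-06/0.00997 = 0.000261. Haaland: 1/√f = -1.8 log₁₀[(0.000261/3.7)^1.11 + 6.9/9835] = -1.8 log₁₀[2.46e-05 + 0.000702] = 5.65, so f = 0.03132.
Darcy-Weisbach: ΔP = f(L/D)(ρV²/2) = 0.03132·(2.11/0.00997)·(0.964·18.83²/2) = 0.03132·211.6·170.9 = 1133 Pa.
Pumping power P = QΔP = 0.00147·1133 = 1.665 W = 1.67 W.

P ≈ 1.67 W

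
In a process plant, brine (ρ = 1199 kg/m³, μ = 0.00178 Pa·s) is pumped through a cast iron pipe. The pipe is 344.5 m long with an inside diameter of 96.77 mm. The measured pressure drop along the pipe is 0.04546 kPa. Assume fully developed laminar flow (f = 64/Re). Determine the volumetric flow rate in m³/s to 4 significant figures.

For laminar flow, f = 64/Re with Re = ρVD/μ, so Darcy-Weisbach reduces to ΔP = 32μLV/D². Solving for V: V = ΔP·D²/(32μL) = 45.46·(0.09677)²/(32·0.00178·344.5) = 0.02169 m/s.
Check: Re = ρVD/μ = 1199·0.02169·0.09677/0.00178 = 1414 < 2300, so the laminar assumption holds.
Q = V·A = 0.02169·(π/4·0.09677²) = 0.0001596 m³/s = 1.596×10^-4 m³/s.

Q ≈ 1.596×10^-4 m³/s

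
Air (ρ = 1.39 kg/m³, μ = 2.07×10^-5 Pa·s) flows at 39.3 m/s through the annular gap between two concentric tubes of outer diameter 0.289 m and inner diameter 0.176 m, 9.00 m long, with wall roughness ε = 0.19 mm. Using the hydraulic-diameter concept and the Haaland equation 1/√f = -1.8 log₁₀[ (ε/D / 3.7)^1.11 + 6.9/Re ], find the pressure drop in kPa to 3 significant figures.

Hydraulic diameter D_h = 4A/P = D_o - D_i = 0.289 - 0.176 = 0.113 m.
Re = ρVD_h/μ = 1.39·39.3·0.113/2.07e-05 = 2.982e+05.
ε/D_h = 0.00019/0.113 = 0.00168; Haaland gives 1/√f = -1.8 log₁₀[0.000195+2.31e-05] = 6.591, so f = 0.02302.
ΔP = f(L/D_h)(ρV²/2) = 0.02302·9/0.113·1073 = 1968 Pa.
ΔP = 1.97 kPa.

ΔP ≈ 1.97 kPa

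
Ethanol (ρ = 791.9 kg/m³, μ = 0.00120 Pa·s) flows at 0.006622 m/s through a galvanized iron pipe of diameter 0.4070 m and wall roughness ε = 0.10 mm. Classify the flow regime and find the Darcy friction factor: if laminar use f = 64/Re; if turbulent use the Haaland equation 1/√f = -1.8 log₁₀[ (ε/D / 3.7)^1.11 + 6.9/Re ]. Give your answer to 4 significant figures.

Re = ρVD/μ = 791.9·0.006622·0.407/0.0012 = 1779.
Re < 2300 → laminar, so f = 64/Re = 0.03598 (roughness is irrelevant in laminar flow).

f ≈ 0.03598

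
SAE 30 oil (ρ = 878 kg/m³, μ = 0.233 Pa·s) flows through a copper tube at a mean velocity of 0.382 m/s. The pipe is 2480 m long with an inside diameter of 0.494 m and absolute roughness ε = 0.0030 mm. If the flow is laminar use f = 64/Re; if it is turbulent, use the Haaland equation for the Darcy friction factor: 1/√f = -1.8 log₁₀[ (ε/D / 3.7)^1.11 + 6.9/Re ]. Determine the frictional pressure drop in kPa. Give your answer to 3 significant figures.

Reynolds number Re = ρVD/μ = 878 · 0.382 · 0.494 / 0.233 = 711.1.
Re < 2300 → laminar flow, so f = 64/Re = 64/711.1 = 0.09 (the turbulent correlation is not needed).
Darcy-Weisbach: ΔP = f(L/D)(ρV²/2) = 0.09·(2480/0.494)·(878·0.382²/2) = 0.09·5020·64.06 = 2.894e+04 Pa.
ΔP = 2.894e+04 Pa = 28.9 kPa.

ΔP ≈ 28.9 kPa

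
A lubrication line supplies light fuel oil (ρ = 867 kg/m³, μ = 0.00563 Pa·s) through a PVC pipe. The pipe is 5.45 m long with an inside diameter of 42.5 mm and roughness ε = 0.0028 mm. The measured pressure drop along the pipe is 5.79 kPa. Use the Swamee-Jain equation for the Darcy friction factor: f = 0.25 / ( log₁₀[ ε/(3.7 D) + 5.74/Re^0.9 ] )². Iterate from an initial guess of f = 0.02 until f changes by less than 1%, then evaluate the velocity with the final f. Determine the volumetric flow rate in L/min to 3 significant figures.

Q ≈ 160 L/min

Rearranging Darcy-Weisbach: V = √(2·ΔP·D/(f·L·ρ)). With ε/D = 2.8e-06/0.0425 = 6.59e-05, iterate starting from f = 0.02:
  f = 0.02 → V = √(2·5790·0.0425/(0.02·5.45·867)) = 2.282 m/s; Re = ρVD/μ = 1.494e+04; f → 0.02796
  f = 0.02796 → V = 1.93 m/s; Re = 1.263e+04; f → 0.0292
  f = 0.0292 → V = 1.889 m/s; Re = 1.236e+04; f → 0.02937
Converged (Δf/f < 1%). With the final f = 0.02937: V = √(2·5790·0.0425/(0.02937·5.45·867)) = 1.883 m/s.
Q = V·A = 1.883·(π/4·0.0425²) = 0.002671 m³/s = 160 L/min.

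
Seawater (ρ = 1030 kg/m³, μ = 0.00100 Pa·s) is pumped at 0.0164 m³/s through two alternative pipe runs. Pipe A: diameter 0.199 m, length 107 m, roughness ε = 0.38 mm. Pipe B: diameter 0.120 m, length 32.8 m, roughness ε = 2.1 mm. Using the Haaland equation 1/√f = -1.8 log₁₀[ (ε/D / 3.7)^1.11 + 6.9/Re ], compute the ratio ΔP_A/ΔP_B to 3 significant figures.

ΔP_A/ΔP_B ≈ 0.138

Pipe A: V = Q/A = 0.0164/0.0311 = 0.5273 m/s; Re = 1.081e+05; ε/D = 0.00191; Haaland → f = 0.02463; ΔP_A = f(L/D)(ρV²/2) = 1896 Pa.
Pipe B: V = Q/A = 0.0164/0.01131 = 1.45 m/s; Re = 1.792e+05; ε/D = 0.0175; Haaland → f = 0.04656; ΔP_B = f(L/D)(ρV²/2) = 1.378e+04 Pa.
ΔP_A/ΔP_B = 1896/1.378e+04 = 0.138.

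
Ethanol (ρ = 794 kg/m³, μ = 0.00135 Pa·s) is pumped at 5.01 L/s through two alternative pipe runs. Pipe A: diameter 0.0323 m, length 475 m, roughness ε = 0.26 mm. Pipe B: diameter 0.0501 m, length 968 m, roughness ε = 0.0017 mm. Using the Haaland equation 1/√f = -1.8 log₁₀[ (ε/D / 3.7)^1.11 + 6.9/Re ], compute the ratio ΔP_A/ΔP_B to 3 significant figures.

Pipe A: V = Q/A = 0.00501/0.0008194 = 6.114 m/s; Re = 1.162e+05; ε/D = 0.00805; Haaland → f = 0.03589; ΔP_A = f(L/D)(ρV²/2) = 7.833e+06 Pa.
Pipe B: V = Q/A = 0.00501/0.001971 = 2.541 m/s; Re = 7.489e+04; ε/D = 3.39e-05; Haaland → f = 0.01906; ΔP_B = f(L/D)(ρV²/2) = 9.445e+05 Pa.
ΔP_A/ΔP_B = 7.833e+06/9.445e+05 = 8.29.

ΔP_A/ΔP_B ≈ 8.29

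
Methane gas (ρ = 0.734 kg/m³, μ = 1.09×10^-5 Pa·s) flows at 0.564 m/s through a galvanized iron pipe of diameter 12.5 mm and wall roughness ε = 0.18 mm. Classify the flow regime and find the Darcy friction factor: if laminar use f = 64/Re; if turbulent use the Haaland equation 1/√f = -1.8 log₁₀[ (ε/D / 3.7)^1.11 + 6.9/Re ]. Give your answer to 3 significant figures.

Re = ρVD/μ = 0.734·0.564·0.0125/1.09e-05 = 474.7.
Re < 2300 → laminar, so f = 64/Re = 0.1348 (roughness is irrelevant in laminar flow).

f ≈ 0.135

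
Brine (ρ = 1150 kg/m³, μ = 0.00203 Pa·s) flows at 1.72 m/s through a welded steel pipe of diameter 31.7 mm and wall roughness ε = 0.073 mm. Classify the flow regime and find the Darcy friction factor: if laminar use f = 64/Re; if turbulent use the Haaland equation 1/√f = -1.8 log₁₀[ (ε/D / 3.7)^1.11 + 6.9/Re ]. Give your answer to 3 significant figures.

f ≈ 0.0283

Re = ρVD/μ = 1150·1.72·0.0317/0.00203 = 3.089e+04.
Re > 4000 → turbulent. ε/D = 7.3e-05/0.0317 = 0.0023; Haaland: 1/√f = -1.8 log₁₀[0.000276 + 0.000223] = 5.942, so f = 0.02832.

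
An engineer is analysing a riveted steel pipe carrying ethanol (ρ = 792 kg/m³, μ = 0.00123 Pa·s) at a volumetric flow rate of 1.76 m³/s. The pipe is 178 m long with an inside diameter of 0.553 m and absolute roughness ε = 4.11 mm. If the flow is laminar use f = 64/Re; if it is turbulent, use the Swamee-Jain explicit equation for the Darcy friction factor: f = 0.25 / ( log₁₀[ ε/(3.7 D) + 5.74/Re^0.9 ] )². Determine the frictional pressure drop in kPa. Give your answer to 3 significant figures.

Cross-sectional area A = πD²/4 = π(0.553)²/4 = 0.2402 m²; mean velocity V = Q/A = 1.76/0.2402 = 7.328 m/s.
Reynolds number Re = ρVD/μ = 792 · 7.328 · 0.553 / 0.00123 = 2.609e+06.
Re > 4000 → turbulent. Relative roughness ε/D = 0.00411/0.553 = 0.00743. Swamee-Jain: f = 0.25/(log₁₀[0.00743/3.7 + 5.74/2.609e+06^0.9])² = 0.25/(log₁₀[0.00201 + 9.64e-06])² = 0.25/(-2.695)² = 0.03442.
Darcy-Weisbach: ΔP = f(L/D)(ρV²/2) = 0.03442·(178/0.553)·(792·7.328²/2) = 0.03442·321.9·2.126e+04 = 2.356e+05 Pa.
ΔP = 2.356e+05 Pa = 236 kPa.

ΔP ≈ 236 kPa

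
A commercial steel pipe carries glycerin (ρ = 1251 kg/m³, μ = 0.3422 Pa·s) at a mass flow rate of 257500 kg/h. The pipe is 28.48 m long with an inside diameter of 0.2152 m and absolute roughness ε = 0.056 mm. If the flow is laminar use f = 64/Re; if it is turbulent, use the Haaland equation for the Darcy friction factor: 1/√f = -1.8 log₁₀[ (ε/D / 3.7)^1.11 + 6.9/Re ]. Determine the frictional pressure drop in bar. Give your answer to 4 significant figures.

ṁ = 257500 kg/h = 257500/3600 = 71.53 kg/s.
A = πD²/4 = π(0.2152)²/4 = 0.03637 m²; mean velocity V = ṁ/(ρA) = 71.53/(1251 · 0.03637) = 1.572 m/s.
Reynolds number Re = ρVD/μ = 1251 · 1.572 · 0.2152 / 0.342 = 1237.
Re < 2300 → laminar flow, so f = 64/Re = 64/1237 = 0.05175 (the turbulent correlation is not needed).
Darcy-Weisbach: ΔP = f(L/D)(ρV²/2) = 0.05175·(28.48/0.2152)·(1251·1.572²/2) = 0.05175·132.3·1546 = 1.059e+04 Pa.
ΔP = 1.059e+04 Pa = 0.1059 bar.

ΔP ≈ 0.1059 bar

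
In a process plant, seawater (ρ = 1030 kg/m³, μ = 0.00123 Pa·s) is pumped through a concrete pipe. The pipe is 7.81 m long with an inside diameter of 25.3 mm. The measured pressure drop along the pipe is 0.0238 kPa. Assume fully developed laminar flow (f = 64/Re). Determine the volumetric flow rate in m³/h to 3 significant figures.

Q ≈ 0.0897 m³/h

For laminar flow, f = 64/Re with Re = ρVD/μ, so Darcy-Weisbach reduces to ΔP = 32μLV/D². Solving for V: V = ΔP·D²/(32μL) = 23.8·(0.0253)²/(32·0.00123·7.81) = 0.04956 m/s.
Check: Re = ρVD/μ = 1030·0.04956·0.0253/0.00123 = 1050 < 2300, so the laminar assumption holds.
Q = V·A = 0.04956·(π/4·0.0253²) = 2.491e-05 m³/s = 0.0897 m³/h.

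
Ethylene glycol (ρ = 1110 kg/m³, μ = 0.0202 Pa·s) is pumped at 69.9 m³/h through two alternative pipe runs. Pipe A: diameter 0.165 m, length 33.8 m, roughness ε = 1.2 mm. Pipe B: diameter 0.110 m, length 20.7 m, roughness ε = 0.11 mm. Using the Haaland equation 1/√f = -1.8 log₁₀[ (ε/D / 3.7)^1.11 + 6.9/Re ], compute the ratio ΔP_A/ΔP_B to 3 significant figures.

Pipe A: V = Q/A = 0.01942/0.02138 = 0.9081 m/s; Re = 8233; ε/D = 0.00727; Haaland → f = 0.04117; ΔP_A = f(L/D)(ρV²/2) = 3860 Pa.
Pipe B: V = Q/A = 0.01942/0.009503 = 2.043 m/s; Re = 1.235e+04; ε/D = 0.001; Haaland → f = 0.03062; ΔP_B = f(L/D)(ρV²/2) = 1.335e+04 Pa.
ΔP_A/ΔP_B = 3860/1.335e+04 = 0.289.

ΔP_A/ΔP_B ≈ 0.289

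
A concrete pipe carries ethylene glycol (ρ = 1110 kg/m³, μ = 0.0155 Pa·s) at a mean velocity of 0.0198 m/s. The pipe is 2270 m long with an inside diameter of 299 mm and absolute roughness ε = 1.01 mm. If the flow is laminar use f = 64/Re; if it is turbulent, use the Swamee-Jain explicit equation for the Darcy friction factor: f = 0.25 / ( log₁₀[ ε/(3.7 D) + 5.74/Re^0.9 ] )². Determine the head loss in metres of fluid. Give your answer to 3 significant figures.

Reynolds number Re = ρVD/μ = 1110 · 0.0198 · 0.299 / 0.0155 = 424.
Re < 2300 → laminar flow, so f = 64/Re = 64/424 = 0.151 (the turbulent correlation is not needed).
Darcy-Weisbach: ΔP = f(L/D)(ρV²/2) = 0.151·(2270/0.299)·(1110·0.0198²/2) = 0.151·7592·0.2176 = 249.4 Pa.
Head loss h_f = ΔP/(ρg) = 249.4/(1110·9.81) = 0.0229 m.

h_f ≈ 0.0229 m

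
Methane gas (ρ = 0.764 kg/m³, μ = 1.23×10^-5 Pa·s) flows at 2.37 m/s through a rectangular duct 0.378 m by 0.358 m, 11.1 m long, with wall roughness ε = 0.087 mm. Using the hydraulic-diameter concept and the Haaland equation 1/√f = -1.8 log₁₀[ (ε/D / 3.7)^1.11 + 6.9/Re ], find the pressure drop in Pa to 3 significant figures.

ΔP ≈ 1.37 Pa

Hydraulic diameter D_h = 4A/P = 4·(0.378·0.358)/(2·(0.378+0.358)) = 0.5413/1.472 = 0.3677 m.
Re = ρVD_h/μ = 0.764·2.37·0.3677/1.23e-05 = 5.413e+04.
ε/D_h = 8.7e-05/0.3677 = 0.000237; Haaland gives 1/√f = -1.8 log₁₀[2.21e-05+0.000127] = 6.885, so f = 0.02109.
ΔP = f(L/D_h)(ρV²/2) = 0.02109·11.1/0.3677·2.146 = 1.366 Pa.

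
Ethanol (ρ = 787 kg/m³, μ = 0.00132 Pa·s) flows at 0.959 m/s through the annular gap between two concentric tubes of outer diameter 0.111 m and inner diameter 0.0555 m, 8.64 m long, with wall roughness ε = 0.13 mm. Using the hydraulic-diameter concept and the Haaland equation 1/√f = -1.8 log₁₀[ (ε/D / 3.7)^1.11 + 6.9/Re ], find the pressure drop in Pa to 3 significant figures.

Hydraulic diameter D_h = 4A/P = D_o - D_i = 0.111 - 0.0555 = 0.0555 m.
Re = ρVD_h/μ = 787·0.959·0.0555/0.00132 = 3.173e+04.
ε/D_h = 0.00013/0.0555 = 0.00234; Haaland gives 1/√f = -1.8 log₁₀[0.000282+0.000217] = 5.943, so f = 0.02831.
ΔP = f(L/D_h)(ρV²/2) = 0.02831·8.64/0.0555·361.9 = 1595 Pa.

ΔP ≈ 1590 Pa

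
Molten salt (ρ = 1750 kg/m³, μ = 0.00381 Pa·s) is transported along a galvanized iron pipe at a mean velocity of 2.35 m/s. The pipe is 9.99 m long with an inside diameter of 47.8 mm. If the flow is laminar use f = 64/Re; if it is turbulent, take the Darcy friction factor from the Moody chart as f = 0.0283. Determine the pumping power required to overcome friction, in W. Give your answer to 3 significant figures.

Reynolds number Re = ρVD/μ = 1750 · 2.35 · 0.0478 / 0.00381 = 5.16e+04.
Re > 4000 → turbulent; use the Moody-chart value f = 0.0283.
Darcy-Weisbach: ΔP = f(L/D)(ρV²/2) = 0.0283·(9.99/0.0478)·(1750·2.35²/2) = 0.0283·209·4832 = 2.858e+04 Pa.
Q = V·A = 2.35·0.001795 = 0.004217 m³/s.
Pumping power P = QΔP = 0.004217·2.858e+04 = 120.5 W = 121 W.

P ≈ 121 W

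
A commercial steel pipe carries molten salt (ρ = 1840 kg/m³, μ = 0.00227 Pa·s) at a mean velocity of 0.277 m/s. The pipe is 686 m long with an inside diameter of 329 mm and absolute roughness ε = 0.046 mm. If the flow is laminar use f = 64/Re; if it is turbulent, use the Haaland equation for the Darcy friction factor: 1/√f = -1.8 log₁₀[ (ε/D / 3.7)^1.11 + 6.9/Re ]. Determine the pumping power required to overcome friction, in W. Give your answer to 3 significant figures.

Reynolds number Re = ρVD/μ = 1840 · 0.277 · 0.329 / 0.00227 = 7.387e+04.
Re > 4000 → turbulent. Relative roughness ε/D = 4.6e-05/0.329 = 0.00014. Haaland: 1/√f = -1.8 log₁₀[(0.00014/3.7)^1.11 + 6.9/7.387e+04] = -1.8 log₁₀[1.23e-05 + 9.34e-05] = 7.156, so f = 0.01953.
Darcy-Weisbach: ΔP = f(L/D)(ρV²/2) = 0.01953·(686/0.329)·(1840·0.277²/2) = 0.01953·2085·70.59 = 2874 Pa.
Q = V·A = 0.277·0.08501 = 0.02355 m³/s.
Pumping power P = QΔP = 0.02355·2874 = 67.68 W = 67.7 W.

P ≈ 67.7 W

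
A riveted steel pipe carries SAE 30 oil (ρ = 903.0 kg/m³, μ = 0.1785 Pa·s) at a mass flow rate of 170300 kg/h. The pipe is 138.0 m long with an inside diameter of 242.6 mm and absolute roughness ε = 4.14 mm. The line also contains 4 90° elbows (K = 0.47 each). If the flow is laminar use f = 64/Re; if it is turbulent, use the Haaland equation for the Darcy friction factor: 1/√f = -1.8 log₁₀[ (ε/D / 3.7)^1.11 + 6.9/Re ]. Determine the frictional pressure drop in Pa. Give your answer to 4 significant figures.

ṁ = 170300 kg/h = 170300/3600 = 47.31 kg/s.
A = πD²/4 = π(0.2426)²/4 = 0.04622 m²; mean velocity V = ṁ/(ρA) = 47.31/(903 · 0.04622) = 1.133 m/s.
Reynolds number Re = ρVD/μ = 903 · 1.133 · 0.2426 / 0.178 = 1391.
Re < 2300 → laminar flow, so f = 64/Re = 64/1391 = 0.04601 (the turbulent correlation is not needed).
Total minor-loss coefficient ΣK = 4·0.47 = 1.88.
ΔP = [f·L/D + ΣK]·(ρV²/2) = [0.04601·138/0.2426 + 1.88]·(903·1.133²/2) = [26.17 + 1.88]·579.9 = 1.627e+04 Pa.

ΔP ≈ 16270 Pa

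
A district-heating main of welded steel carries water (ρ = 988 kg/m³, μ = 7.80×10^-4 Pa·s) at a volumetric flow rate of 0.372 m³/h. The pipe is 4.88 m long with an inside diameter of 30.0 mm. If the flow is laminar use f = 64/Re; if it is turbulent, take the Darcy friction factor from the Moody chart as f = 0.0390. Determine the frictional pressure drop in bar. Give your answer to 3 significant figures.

ΔP ≈ 6.70×10^-4 bar

Q = 0.372 m³/h = 0.372/3600 = 0.0001033 m³/s.
Cross-sectional area A = πD²/4 = π(0.03)²/4 = 0.0007069 m²; mean velocity V = Q/A = 0.0001033/0.0007069 = 0.1462 m/s.
Reynolds number Re = ρVD/μ = 988 · 0.1462 · 0.03 / 0.00078 = 5555.
Re > 4000 → turbulent; use the Moody-chart value f = 0.0390.
Darcy-Weisbach: ΔP = f(L/D)(ρV²/2) = 0.039·(4.88/0.03)·(988·0.1462²/2) = 0.039·162.7·10.56 = 66.97 Pa.
ΔP = 66.97 Pa = 6.70×10^-4 bar.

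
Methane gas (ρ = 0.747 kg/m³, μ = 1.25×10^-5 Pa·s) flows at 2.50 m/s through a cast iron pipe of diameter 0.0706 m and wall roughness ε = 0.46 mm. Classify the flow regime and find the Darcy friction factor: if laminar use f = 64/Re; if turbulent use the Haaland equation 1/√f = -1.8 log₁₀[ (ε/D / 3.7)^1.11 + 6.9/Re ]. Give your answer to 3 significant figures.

f ≈ 0.0389

Re = ρVD/μ = 0.747·2.5·0.0706/1.25e-05 = 1.055e+04.
Re > 4000 → turbulent. ε/D = 0.00046/0.0706 = 0.00652; Haaland: 1/√f = -1.8 log₁₀[0.000877 + 0.000654] = 5.067, so f = 0.03895.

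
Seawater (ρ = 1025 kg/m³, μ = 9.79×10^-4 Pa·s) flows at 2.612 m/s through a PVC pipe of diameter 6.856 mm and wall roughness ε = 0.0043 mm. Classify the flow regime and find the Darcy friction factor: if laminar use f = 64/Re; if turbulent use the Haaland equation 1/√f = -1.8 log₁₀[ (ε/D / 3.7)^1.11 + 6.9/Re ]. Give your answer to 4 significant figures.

Re = ρVD/μ = 1025·2.612·0.006856/0.000979 = 1.875e+04.
Re > 4000 → turbulent. ε/D = 4.3e-06/0.006856 = 0.000627; Haaland: 1/√f = -1.8 log₁₀[6.52e-05 + 0.000368] = 6.054, so f = 0.02729.

f ≈ 0.02729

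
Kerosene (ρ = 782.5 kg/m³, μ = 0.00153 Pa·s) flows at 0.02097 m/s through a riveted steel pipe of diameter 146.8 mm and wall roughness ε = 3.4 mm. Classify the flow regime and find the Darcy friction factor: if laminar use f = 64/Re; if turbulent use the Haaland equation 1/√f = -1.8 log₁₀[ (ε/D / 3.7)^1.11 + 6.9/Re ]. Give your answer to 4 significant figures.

f ≈ 0.04065

Re = ρVD/μ = 782.5·0.02097·0.1468/0.00153 = 1574.
Re < 2300 → laminar, so f = 64/Re = 0.04065 (roughness is irrelevant in laminar flow).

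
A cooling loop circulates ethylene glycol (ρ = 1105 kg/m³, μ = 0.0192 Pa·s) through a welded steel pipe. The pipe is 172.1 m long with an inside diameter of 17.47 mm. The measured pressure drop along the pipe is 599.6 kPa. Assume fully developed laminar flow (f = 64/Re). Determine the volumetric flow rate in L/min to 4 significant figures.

Q ≈ 24.89 L/min

For laminar flow, f = 64/Re with Re = ρVD/μ, so Darcy-Weisbach reduces to ΔP = 32μLV/D². Solving for V: V = ΔP·D²/(32μL) = 5.996e+05·(0.01747)²/(32·0.0192·172.1) = 1.731 m/s.
Check: Re = ρVD/μ = 1105·1.731·0.01747/0.0192 = 1740 < 2300, so the laminar assumption holds.
Q = V·A = 1.731·(π/4·0.01747²) = 0.0004148 m³/s = 24.89 L/min.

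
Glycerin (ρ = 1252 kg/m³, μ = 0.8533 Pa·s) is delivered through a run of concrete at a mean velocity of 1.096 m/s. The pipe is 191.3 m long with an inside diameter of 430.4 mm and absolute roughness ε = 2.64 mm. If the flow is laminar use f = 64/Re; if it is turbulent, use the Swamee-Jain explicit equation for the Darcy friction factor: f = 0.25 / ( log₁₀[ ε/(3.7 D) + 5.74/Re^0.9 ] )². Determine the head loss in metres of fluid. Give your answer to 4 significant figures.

Reynolds number Re = ρVD/μ = 1252 · 1.096 · 0.4304 / 0.853 = 692.1.
Re < 2300 → laminar flow, so f = 64/Re = 64/692.1 = 0.09247 (the turbulent correlation is not needed).
Darcy-Weisbach: ΔP = f(L/D)(ρV²/2) = 0.09247·(191.3/0.4304)·(1252·1.096²/2) = 0.09247·444.5·752 = 3.091e+04 Pa.
Head loss h_f = ΔP/(ρg) = 3.091e+04/(1252·9.81) = 2.516 m.

h_f ≈ 2.516 m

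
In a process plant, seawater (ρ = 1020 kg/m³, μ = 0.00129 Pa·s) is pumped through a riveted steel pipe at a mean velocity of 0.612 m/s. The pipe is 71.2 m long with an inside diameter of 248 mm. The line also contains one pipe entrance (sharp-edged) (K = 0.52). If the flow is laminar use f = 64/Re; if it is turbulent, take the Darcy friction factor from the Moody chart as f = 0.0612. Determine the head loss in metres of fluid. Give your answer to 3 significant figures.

Reynolds number Re = ρVD/μ = 1020 · 0.612 · 0.248 / 0.00129 = 1.2e+05.
Re > 4000 → turbulent; use the Moody-chart value f = 0.0612.
Total minor-loss coefficient ΣK = 1·0.52 = 0.52.
ΔP = [f·L/D + ΣK]·(ρV²/2) = [0.0612·71.2/0.248 + 0.52]·(1020·0.612²/2) = [17.57 + 0.52]·191 = 3456 Pa.
Head loss h_f = ΔP/(ρg) = 3456/(1020·9.81) = 0.345 m.

h_f ≈ 0.345 m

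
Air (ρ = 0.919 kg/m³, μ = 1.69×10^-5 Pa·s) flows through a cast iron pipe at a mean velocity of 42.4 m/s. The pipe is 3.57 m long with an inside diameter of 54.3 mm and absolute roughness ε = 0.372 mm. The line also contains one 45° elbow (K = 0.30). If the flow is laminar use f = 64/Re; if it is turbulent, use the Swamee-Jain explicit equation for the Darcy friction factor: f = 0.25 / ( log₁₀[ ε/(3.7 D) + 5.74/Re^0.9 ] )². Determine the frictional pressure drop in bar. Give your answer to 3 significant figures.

Reynolds number Re = ρVD/μ = 0.919 · 42.4 · 0.0543 / 1.69e-05 = 1.252e+05.
Re > 4000 → turbulent. Relative roughness ε/D = 0.000372/0.0543 = 0.00685. Swamee-Jain: f = 0.25/(log₁₀[0.00685/3.7 + 5.74/1.252e+05^0.9])² = 0.25/(log₁₀[0.00185 + 0.000148])² = 0.25/(-2.699)² = 0.03432.
Total minor-loss coefficient ΣK = 1·0.3 = 0.3.
ΔP = [f·L/D + ΣK]·(ρV²/2) = [0.03432·3.57/0.0543 + 0.3]·(0.919·42.4²/2) = [2.256 + 0.3]·826.1 = 2112 Pa.
ΔP = 2112 Pa = 0.0211 bar.

ΔP ≈ 0.0211 bar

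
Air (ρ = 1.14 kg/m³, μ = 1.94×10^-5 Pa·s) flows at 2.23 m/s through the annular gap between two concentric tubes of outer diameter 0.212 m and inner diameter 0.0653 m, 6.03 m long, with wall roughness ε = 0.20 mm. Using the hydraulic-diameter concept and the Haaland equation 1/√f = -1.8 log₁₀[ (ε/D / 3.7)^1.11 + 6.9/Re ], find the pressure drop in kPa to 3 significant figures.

Hydraulic diameter D_h = 4A/P = D_o - D_i = 0.212 - 0.0653 = 0.1467 m.
Re = ρVD_h/μ = 1.14·2.23·0.1467/1.94e-05 = 1.922e+04.
ε/D_h = 0.0002/0.1467 = 0.00136; Haaland gives 1/√f = -1.8 log₁₀[0.000154+0.000359] = 5.921, so f = 0.02852.
ΔP = f(L/D_h)(ρV²/2) = 0.02852·6.03/0.1467·2.835 = 3.323 Pa.
ΔP = 0.00332 kPa.

ΔP ≈ 0.00332 kPa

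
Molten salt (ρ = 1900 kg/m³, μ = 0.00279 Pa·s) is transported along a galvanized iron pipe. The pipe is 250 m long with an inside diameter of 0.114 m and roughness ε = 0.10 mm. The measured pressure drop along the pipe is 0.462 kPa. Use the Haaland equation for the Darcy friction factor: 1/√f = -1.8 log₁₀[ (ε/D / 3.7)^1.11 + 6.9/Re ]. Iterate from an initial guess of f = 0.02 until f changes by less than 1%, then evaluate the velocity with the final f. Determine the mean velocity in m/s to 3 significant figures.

Rearranging Darcy-Weisbach: V = √(2·ΔP·D/(f·L·ρ)). With ε/D = 0.0001/0.114 = 0.000877, iterate starting from f = 0.02:
  f = 0.02 → V = √(2·462·0.114/(0.02·250·1900)) = 0.1053 m/s; Re = ρVD/μ = 8175; f → 0.03367
  f = 0.03367 → V = 0.08115 m/s; Re = 6300; f → 0.03609
  f = 0.03609 → V = 0.07839 m/s; Re = 6086; f → 0.03643
Converged (Δf/f < 1%). With the final f = 0.03643: V = √(2·462·0.114/(0.03643·250·1900)) = 0.07802 m/s.

V ≈ 0.0780 m/s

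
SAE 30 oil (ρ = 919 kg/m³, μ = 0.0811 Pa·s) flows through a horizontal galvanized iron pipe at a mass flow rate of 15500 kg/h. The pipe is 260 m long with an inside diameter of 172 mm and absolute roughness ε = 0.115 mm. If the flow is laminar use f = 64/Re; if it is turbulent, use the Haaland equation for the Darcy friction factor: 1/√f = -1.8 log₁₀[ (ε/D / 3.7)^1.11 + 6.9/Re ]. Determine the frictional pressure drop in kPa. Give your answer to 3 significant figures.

ΔP ≈ 4.60 kPa

ṁ = 15500 kg/h = 15500/3600 = 4.306 kg/s.
A = πD²/4 = π(0.172)²/4 = 0.02324 m²; mean velocity V = ṁ/(ρA) = 4.306/(919 · 0.02324) = 0.2016 m/s.
Reynolds number Re = ρVD/μ = 919 · 0.2016 · 0.172 / 0.0811 = 393.
Re < 2300 → laminar flow, so f = 64/Re = 64/393 = 0.1629 (the turbulent correlation is not needed).
Darcy-Weisbach: ΔP = f(L/D)(ρV²/2) = 0.1629·(260/0.172)·(919·0.2016²/2) = 0.1629·1512·18.68 = 4599 Pa.
ΔP = 4599 Pa = 4.60 kPa.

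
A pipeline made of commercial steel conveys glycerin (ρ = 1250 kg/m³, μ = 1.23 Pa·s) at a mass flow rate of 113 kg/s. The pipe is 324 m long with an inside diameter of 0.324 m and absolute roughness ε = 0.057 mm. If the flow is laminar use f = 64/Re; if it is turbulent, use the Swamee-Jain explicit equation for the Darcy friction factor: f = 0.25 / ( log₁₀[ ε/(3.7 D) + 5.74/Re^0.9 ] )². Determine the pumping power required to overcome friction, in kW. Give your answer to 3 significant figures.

A = πD²/4 = π(0.324)²/4 = 0.08245 m²; mean velocity V = ṁ/(ρA) = 113/(1250 · 0.08245) = 1.096 m/s.
Reynolds number Re = ρVD/μ = 1250 · 1.096 · 0.324 / 1.23 = 361.
Re < 2300 → laminar flow, so f = 64/Re = 64/361 = 0.1773 (the turbulent correlation is not needed).
Darcy-Weisbach: ΔP = f(L/D)(ρV²/2) = 0.1773·(324/0.324)·(1250·1.096²/2) = 0.1773·1000·751.4 = 1.332e+05 Pa.
Q = ṁ/ρ = 113/1250 = 0.0904 m³/s.
Pumping power P = QΔP = 0.0904·1.332e+05 = 12040 W = 12.0 kW.

P ≈ 12.0 kW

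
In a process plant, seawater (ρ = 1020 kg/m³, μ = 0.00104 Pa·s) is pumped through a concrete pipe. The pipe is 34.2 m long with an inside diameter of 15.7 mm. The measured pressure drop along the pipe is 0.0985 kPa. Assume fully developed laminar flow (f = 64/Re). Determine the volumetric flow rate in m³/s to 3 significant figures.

Q ≈ 4.13×10^-6 m³/s

For laminar flow, f = 64/Re with Re = ρVD/μ, so Darcy-Weisbach reduces to ΔP = 32μLV/D². Solving for V: V = ΔP·D²/(32μL) = 98.5·(0.0157)²/(32·0.00104·34.2) = 0.02133 m/s.
Check: Re = ρVD/μ = 1020·0.02133·0.0157/0.00104 = 328.5 < 2300, so the laminar assumption holds.
Q = V·A = 0.02133·(π/4·0.0157²) = 4.13e-06 m³/s = 4.13×10^-6 m³/s.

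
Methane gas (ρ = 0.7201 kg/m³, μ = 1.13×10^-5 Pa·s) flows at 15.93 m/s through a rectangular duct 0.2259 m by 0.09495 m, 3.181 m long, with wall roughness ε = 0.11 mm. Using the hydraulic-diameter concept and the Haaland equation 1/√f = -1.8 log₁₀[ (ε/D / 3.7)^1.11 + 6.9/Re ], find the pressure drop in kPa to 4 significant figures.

ΔP ≈ 0.04510 kPa

Hydraulic diameter D_h = 4A/P = 4·(0.2259·0.09495)/(2·(0.2259+0.09495)) = 0.0858/0.6417 = 0.1337 m.
Re = ρVD_h/μ = 0.7201·15.93·0.1337/1.13e-05 = 1.357e+05.
ε/D_h = 0.00011/0.1337 = 0.000823; Haaland gives 1/√f = -1.8 log₁₀[8.82e-05+5.08e-05] = 6.943, so f = 0.02075.
ΔP = f(L/D_h)(ρV²/2) = 0.02075·3.181/0.1337·91.37 = 45.1 Pa.
ΔP = 0.04510 kPa.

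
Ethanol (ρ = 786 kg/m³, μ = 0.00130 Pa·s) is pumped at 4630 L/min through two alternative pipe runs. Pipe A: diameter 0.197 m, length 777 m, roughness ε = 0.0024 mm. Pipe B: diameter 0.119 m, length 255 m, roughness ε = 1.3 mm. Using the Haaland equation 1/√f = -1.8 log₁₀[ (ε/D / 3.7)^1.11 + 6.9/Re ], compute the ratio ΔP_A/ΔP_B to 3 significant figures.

Pipe A: V = Q/A = 0.07717/0.03048 = 2.532 m/s; Re = 3.015e+05; ε/D = 1.22e-05; Haaland → f = 0.01443; ΔP_A = f(L/D)(ρV²/2) = 1.433e+05 Pa.
Pipe B: V = Q/A = 0.07717/0.01112 = 6.938 m/s; Re = 4.992e+05; ε/D = 0.0109; Haaland → f = 0.03925; ΔP_B = f(L/D)(ρV²/2) = 1.591e+06 Pa.
ΔP_A/ΔP_B = 1.433e+05/1.591e+06 = 0.0901.

ΔP_A/ΔP_B ≈ 0.0901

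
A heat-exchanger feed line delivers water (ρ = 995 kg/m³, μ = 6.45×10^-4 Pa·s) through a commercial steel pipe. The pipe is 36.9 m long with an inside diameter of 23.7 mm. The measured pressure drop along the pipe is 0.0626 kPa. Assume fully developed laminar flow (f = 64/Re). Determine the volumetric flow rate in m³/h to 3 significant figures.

For laminar flow, f = 64/Re with Re = ρVD/μ, so Darcy-Weisbach reduces to ΔP = 32μLV/D². Solving for V: V = ΔP·D²/(32μL) = 62.6·(0.0237)²/(32·0.000645·36.9) = 0.04617 m/s.
Check: Re = ρVD/μ = 995·0.04617·0.0237/0.000645 = 1688 < 2300, so the laminar assumption holds.
Q = V·A = 0.04617·(π/4·0.0237²) = 2.037e-05 m³/s = 0.0733 m³/h.

Q ≈ 0.0733 m³/h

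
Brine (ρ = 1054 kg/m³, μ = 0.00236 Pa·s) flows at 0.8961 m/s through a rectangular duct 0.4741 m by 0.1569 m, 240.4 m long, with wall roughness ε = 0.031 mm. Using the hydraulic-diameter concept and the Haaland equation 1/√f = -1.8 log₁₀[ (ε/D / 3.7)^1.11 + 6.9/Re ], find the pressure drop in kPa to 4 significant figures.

ΔP ≈ 8.030 kPa

Hydraulic diameter D_h = 4A/P = 4·(0.4741·0.1569)/(2·(0.4741+0.1569)) = 0.2975/1.262 = 0.2358 m.
Re = ρVD_h/μ = 1054·0.8961·0.2358/0.00236 = 9.436e+04.
ε/D_h = 3.1e-05/0.2358 = 0.000131; Haaland gives 1/√f = -1.8 log₁₀[1.15e-05+7.31e-05] = 7.33, so f = 0.01861.
ΔP = f(L/D_h)(ρV²/2) = 0.01861·240.4/0.2358·423.2 = 8030 Pa.
ΔP = 8.030 kPa.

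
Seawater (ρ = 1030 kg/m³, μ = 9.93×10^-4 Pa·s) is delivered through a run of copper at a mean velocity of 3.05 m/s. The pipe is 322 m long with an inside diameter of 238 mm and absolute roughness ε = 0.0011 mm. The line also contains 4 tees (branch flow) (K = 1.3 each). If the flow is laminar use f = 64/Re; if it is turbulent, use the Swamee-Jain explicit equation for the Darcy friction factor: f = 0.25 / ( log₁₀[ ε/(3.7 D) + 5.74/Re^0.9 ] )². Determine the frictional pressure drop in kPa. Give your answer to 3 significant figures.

Reynolds number Re = ρVD/μ = 1030 · 3.05 · 0.238 / 0.000993 = 7.529e+05.
Re > 4000 → turbulent. Relative roughness ε/D = 1.1e-06/0.238 = 4.62e-06. Swamee-Jain: f = 0.25/(log₁₀[4.62e-06/3.7 + 5.74/7.529e+05^0.9])² = 0.25/(log₁₀[1.25e-06 + 2.95e-05])² = 0.25/(-4.512)² = 0.01228.
Total minor-loss coefficient ΣK = 4·1.3 = 5.2.
ΔP = [f·L/D + ΣK]·(ρV²/2) = [0.01228·322/0.238 + 5.2]·(1030·3.05²/2) = [16.61 + 5.2]·4791 = 1.045e+05 Pa.
ΔP = 1.045e+05 Pa = 105 kPa.

ΔP ≈ 105 kPa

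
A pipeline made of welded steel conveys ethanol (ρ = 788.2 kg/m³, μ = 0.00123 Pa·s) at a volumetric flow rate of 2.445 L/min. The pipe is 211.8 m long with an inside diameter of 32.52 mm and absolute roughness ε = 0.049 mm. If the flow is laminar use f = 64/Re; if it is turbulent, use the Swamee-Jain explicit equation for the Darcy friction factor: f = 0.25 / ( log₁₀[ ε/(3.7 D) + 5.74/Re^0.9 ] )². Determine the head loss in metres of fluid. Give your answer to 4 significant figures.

Q = 2.445 L/min = 2.445/60000 = 4.075e-05 m³/s.
Cross-sectional area A = πD²/4 = π(0.03252)²/4 = 0.0008306 m²; mean velocity V = Q/A = 4.075e-05/0.0008306 = 0.04906 m/s.
Reynolds number Re = ρVD/μ = 788.2 · 0.04906 · 0.03252 / 0.00123 = 1022.
Re < 2300 → laminar flow, so f = 64/Re = 64/1022 = 0.0626 (the turbulent correlation is not needed).
Darcy-Weisbach: ΔP = f(L/D)(ρV²/2) = 0.0626·(211.8/0.03252)·(788.2·0.04906²/2) = 0.0626·6513·0.9486 = 386.7 Pa.
Head loss h_f = ΔP/(ρg) = 386.7/(788.2·9.81) = 0.05002 m.

h_f ≈ 0.05002 m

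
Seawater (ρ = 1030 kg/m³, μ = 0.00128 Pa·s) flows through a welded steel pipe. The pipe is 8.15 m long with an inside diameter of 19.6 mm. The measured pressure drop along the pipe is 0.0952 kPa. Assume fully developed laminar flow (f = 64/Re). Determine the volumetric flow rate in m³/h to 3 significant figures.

For laminar flow, f = 64/Re with Re = ρVD/μ, so Darcy-Weisbach reduces to ΔP = 32μLV/D². Solving for V: V = ΔP·D²/(32μL) = 95.2·(0.0196)²/(32·0.00128·8.15) = 0.1096 m/s.
Check: Re = ρVD/μ = 1030·0.1096·0.0196/0.00128 = 1728 < 2300, so the laminar assumption holds.
Q = V·A = 0.1096·(π/4·0.0196²) = 3.305e-05 m³/s = 0.119 m³/h.

Q ≈ 0.119 m³/h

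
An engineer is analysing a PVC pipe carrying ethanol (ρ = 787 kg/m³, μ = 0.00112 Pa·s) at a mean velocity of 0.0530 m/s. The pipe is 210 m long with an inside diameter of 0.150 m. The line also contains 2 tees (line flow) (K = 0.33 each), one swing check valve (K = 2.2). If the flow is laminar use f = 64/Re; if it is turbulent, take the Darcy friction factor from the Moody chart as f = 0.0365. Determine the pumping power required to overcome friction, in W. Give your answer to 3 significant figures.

Reynolds number Re = ρVD/μ = 787 · 0.053 · 0.15 / 0.00112 = 5586.
Re > 4000 → turbulent; use the Moody-chart value f = 0.0365.
Total minor-loss coefficient ΣK = 2·0.33 + 1·2.2 = 2.86.
ΔP = [f·L/D + ΣK]·(ρV²/2) = [0.0365·210/0.15 + 2.86]·(787·0.053²/2) = [51.1 + 2.86]·1.105 = 59.64 Pa.
Q = V·A = 0.053·0.01767 = 0.0009366 m³/s.
Pumping power P = QΔP = 0.0009366·59.64 = 0.05586 W = 0.0559 W.

P ≈ 0.0559 W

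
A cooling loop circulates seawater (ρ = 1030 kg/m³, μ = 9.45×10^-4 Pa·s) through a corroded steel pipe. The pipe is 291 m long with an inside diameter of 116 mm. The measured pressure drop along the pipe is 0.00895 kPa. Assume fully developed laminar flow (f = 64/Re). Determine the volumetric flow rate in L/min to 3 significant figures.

For laminar flow, f = 64/Re with Re = ρVD/μ, so Darcy-Weisbach reduces to ΔP = 32μLV/D². Solving for V: V = ΔP·D²/(32μL) = 8.95·(0.116)²/(32·0.000945·291) = 0.01369 m/s.
Check: Re = ρVD/μ = 1030·0.01369·0.116/0.000945 = 1730 < 2300, so the laminar assumption holds.
Q = V·A = 0.01369·(π/4·0.116²) = 0.0001446 m³/s = 8.68 L/min.

Q ≈ 8.68 L/min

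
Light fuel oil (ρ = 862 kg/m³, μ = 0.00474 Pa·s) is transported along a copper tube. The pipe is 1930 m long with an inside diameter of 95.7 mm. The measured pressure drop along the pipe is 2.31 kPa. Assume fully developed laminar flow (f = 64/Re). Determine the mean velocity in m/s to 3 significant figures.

V ≈ 0.0723 m/s

For laminar flow, f = 64/Re with Re = ρVD/μ, so Darcy-Weisbach reduces to ΔP = 32μLV/D². Solving for V: V = ΔP·D²/(32μL) = 2310·(0.0957)²/(32·0.00474·1930) = 0.07227 m/s.
Check: Re = ρVD/μ = 862·0.07227·0.0957/0.00474 = 1258 < 2300, so the laminar assumption holds.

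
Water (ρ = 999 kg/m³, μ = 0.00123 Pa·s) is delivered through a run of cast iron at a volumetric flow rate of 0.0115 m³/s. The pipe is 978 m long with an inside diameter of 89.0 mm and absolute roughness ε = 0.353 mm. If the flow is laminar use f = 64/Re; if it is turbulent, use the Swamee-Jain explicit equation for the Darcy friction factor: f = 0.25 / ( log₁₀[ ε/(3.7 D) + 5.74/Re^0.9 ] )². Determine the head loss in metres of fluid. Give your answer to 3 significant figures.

Cross-sectional area A = πD²/4 = π(0.089)²/4 = 0.006221 m²; mean velocity V = Q/A = 0.0115/0.006221 = 1.849 m/s.
Reynolds number Re = ρVD/μ = 999 · 1.849 · 0.089 / 0.00123 = 1.336e+05.
Re > 4000 → turbulent. Relative roughness ε/D = 0.000353/0.089 = 0.00397. Swamee-Jain: f = 0.25/(log₁₀[0.00397/3.7 + 5.74/1.336e+05^0.9])² = 0.25/(log₁₀[0.00107 + 0.00014])² = 0.25/(-2.917)² = 0.02939.
Darcy-Weisbach: ΔP = f(L/D)(ρV²/2) = 0.02939·(978/0.089)·(999·1.849²/2) = 0.02939·1.099e+04·1707 = 5.512e+05 Pa.
Head loss h_f = ΔP/(ρg) = 5.512e+05/(999·9.81) = 56.2 m.

h_f ≈ 56.2 m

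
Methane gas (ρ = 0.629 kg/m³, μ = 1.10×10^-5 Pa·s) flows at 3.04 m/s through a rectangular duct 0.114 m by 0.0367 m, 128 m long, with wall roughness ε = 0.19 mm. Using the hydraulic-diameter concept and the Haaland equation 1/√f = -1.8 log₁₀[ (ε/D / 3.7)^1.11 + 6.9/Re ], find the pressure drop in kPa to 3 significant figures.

Hydraulic diameter D_h = 4A/P = 4·(0.114·0.0367)/(2·(0.114+0.0367)) = 0.01674/0.3014 = 0.05552 m.
Re = ρVD_h/μ = 0.629·3.04·0.05552/1.1e-05 = 9652.
ε/D_h = 0.00019/0.05552 = 0.00342; Haaland gives 1/√f = -1.8 log₁₀[0.000429+0.000715] = 5.295, so f = 0.03567.
ΔP = f(L/D_h)(ρV²/2) = 0.03567·128/0.05552·2.906 = 239 Pa.
ΔP = 0.239 kPa.

ΔP ≈ 0.239 kPa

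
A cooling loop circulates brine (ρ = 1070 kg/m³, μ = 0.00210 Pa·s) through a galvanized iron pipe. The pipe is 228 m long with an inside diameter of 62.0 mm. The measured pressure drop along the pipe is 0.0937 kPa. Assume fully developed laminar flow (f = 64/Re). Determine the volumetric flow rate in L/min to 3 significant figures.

Q ≈ 4.26 L/min

For laminar flow, f = 64/Re with Re = ρVD/μ, so Darcy-Weisbach reduces to ΔP = 32μLV/D². Solving for V: V = ΔP·D²/(32μL) = 93.7·(0.062)²/(32·0.0021·228) = 0.02351 m/s.
Check: Re = ρVD/μ = 1070·0.02351·0.062/0.0021 = 742.6 < 2300, so the laminar assumption holds.
Q = V·A = 0.02351·(π/4·0.062²) = 7.097e-05 m³/s = 4.26 L/min.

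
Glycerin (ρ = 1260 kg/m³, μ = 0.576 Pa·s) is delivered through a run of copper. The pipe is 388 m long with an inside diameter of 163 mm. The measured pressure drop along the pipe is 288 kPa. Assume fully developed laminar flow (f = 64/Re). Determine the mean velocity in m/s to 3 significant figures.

V ≈ 1.07 m/s

For laminar flow, f = 64/Re with Re = ρVD/μ, so Darcy-Weisbach reduces to ΔP = 32μLV/D². Solving for V: V = ΔP·D²/(32μL) = 2.88e+05·(0.163)²/(32·0.576·388) = 1.07 m/s.
Check: Re = ρVD/μ = 1260·1.07·0.163/0.576 = 381.5 < 2300, so the laminar assumption holds.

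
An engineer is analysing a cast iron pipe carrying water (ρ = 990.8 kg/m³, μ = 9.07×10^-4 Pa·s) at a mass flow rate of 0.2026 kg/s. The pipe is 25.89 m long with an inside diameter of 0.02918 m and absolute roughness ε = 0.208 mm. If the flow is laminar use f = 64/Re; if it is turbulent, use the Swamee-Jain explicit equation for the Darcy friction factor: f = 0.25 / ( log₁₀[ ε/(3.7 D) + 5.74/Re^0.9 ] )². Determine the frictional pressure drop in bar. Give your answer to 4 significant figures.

A = πD²/4 = π(0.02918)²/4 = 0.0006687 m²; mean velocity V = ṁ/(ρA) = 0.2026/(990.8 · 0.0006687) = 0.3058 m/s.
Reynolds number Re = ρVD/μ = 990.8 · 0.3058 · 0.02918 / 0.000907 = 9747.
Re > 4000 → turbulent. Relative roughness ε/D = 0.000208/0.02918 = 0.00713. Swamee-Jain: f = 0.25/(log₁₀[0.00713/3.7 + 5.74/9747^0.9])² = 0.25/(log₁₀[0.00193 + 0.00148])² = 0.25/(-2.468)² = 0.04104.
Darcy-Weisbach: ΔP = f(L/D)(ρV²/2) = 0.04104·(25.89/0.02918)·(990.8·0.3058²/2) = 0.04104·887.3·46.32 = 1686 Pa.
ΔP = 1686 Pa = 0.01686 bar.

ΔP ≈ 0.01686 bar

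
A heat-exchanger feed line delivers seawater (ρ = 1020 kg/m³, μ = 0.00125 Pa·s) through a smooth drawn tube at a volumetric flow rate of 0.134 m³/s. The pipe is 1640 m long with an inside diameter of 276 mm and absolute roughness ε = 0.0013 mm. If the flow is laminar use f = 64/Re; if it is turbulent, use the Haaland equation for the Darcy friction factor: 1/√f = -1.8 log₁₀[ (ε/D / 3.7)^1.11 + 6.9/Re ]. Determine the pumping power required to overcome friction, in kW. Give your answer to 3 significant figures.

Cross-sectional area A = πD²/4 = π(0.276)²/4 = 0.05983 m²; mean velocity V = Q/A = 0.134/0.05983 = 2.24 m/s.
Reynolds number Re = ρVD/μ = 1020 · 2.24 · 0.276 / 0.00125 = 5.044e+05.
Re > 4000 → turbulent. Relative roughness ε/D = 1.3e-06/0.276 = 4.71e-06. Haaland: 1/√f = -1.8 log₁₀[(4.71e-06/3.7)^1.11 + 6.9/5.044e+05] = -1.8 log₁₀[2.86e-07 + 1.37e-05] = 8.739, so f = 0.01309.
Darcy-Weisbach: ΔP = f(L/D)(ρV²/2) = 0.01309·(1640/0.276)·(1020·2.24²/2) = 0.01309·5942·2558 = 1.991e+05 Pa.
Pumping power P = QΔP = 0.134·1.991e+05 = 26670 W = 26.7 kW.

P ≈ 26.7 kW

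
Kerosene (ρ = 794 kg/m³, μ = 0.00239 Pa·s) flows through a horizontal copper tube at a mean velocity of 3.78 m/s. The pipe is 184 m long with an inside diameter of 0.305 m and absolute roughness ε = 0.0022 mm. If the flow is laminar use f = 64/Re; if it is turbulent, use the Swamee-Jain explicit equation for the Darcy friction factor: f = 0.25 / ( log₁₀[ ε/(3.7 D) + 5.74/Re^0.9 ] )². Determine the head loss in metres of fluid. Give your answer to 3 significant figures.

h_f ≈ 6.08 m

Reynolds number Re = ρVD/μ = 794 · 3.78 · 0.305 / 0.00239 = 3.83e+05.
Re > 4000 → turbulent. Relative roughness ε/D = 2.2e-06/0.305 = 7.21e-06. Swamee-Jain: f = 0.25/(log₁₀[7.21e-06/3.7 + 5.74/3.83e+05^0.9])² = 0.25/(log₁₀[1.95e-06 + 5.42e-05])² = 0.25/(-4.251)² = 0.01384.
Darcy-Weisbach: ΔP = f(L/D)(ρV²/2) = 0.01384·(184/0.305)·(794·3.78²/2) = 0.01384·603.3·5672 = 4.735e+04 Pa.
Head loss h_f = ΔP/(ρg) = 4.735e+04/(794·9.81) = 6.08 m.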